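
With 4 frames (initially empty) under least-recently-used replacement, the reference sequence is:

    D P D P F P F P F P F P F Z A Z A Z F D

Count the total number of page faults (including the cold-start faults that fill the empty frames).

6

D: fault, frames (D)
P: fault, frames (D P)
D: hit
P: hit
F: fault, frames (D P F)
P: hit
F: hit
P: hit
F: hit
P: hit
F: hit
P: hit
F: hit
Z: fault, frames (D P F Z)
A: fault, evict D, frames (P F Z A)
Z: hit
A: hit
Z: hit
F: hit
D: fault, evict P, frames (A Z F D)
Page faults: 6.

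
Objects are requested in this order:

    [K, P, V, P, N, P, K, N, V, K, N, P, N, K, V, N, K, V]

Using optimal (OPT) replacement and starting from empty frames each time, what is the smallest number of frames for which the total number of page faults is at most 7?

f=1: 18 faults
f=2: 11 faults
f=3: 7 faults
f=4: 4 faults
Smallest f with faults ≤ 7 is 3.

3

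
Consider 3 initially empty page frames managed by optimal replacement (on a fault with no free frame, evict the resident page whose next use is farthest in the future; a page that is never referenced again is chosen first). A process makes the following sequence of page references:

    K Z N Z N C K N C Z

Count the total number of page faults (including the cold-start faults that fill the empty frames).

K → fault, frames {K}
Z → fault, frames {K,Z}
N → fault, frames {K,Z,N}
Z → hit
N → hit
C → fault, evict Z, frames {K,N,C}
K → hit
N → hit
C → hit
Z → fault, evict C, frames {K,N,Z}
Page faults: 5.

5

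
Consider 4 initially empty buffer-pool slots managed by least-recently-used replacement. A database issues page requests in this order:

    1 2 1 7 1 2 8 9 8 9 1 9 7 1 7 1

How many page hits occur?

1 → miss, frames {1}
2 → miss, frames {1,2}
1 → hit
7 → miss, frames {2,1,7}
1 → hit
2 → hit
8 → miss, frames {7,1,2,8}
9 → miss, evict 7, frames {1,2,8,9}
8 → hit
9 → hit
1 → hit
9 → hit
7 → miss, evict 2, frames {8,1,9,7}
1 → hit
7 → hit
1 → hit
Hits: 10.

10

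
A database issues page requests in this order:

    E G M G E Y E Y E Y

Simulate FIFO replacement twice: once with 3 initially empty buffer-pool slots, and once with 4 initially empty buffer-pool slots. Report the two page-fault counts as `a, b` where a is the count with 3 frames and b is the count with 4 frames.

5, 4

3 frames: F F F . . F F . . . → 5 faults.
4 frames: F F F . . F . . . . → 4 faults.
4 < 5: adding a frame reduced faults, as is typical.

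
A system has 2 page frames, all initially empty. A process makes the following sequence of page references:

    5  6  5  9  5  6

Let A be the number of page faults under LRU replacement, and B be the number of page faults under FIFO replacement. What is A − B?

-1

Under LRU: F F . F . F → 4 faults.
Under FIFO: F F . F F F → 5 faults.
A − B = 4 − 5 = -1.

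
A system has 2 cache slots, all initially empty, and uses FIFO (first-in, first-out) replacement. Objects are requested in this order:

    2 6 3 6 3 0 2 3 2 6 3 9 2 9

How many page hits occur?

2: miss, frames {2}
6: miss, frames {2,6}
3: miss, evict 2, frames {6,3}
6: hit
3: hit
0: miss, evict 6, frames {3,0}
2: miss, evict 3, frames {0,2}
3: miss, evict 0, frames {2,3}
2: hit
6: miss, evict 2, frames {3,6}
3: hit
9: miss, evict 3, frames {6,9}
2: miss, evict 6, frames {9,2}
9: hit
Hits: 5.

5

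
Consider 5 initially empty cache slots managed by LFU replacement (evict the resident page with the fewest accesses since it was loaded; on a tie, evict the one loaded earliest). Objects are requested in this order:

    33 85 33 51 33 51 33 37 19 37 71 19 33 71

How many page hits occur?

8

33 → miss, frames (33)
85 → miss, frames (33 85)
33 → hit
51 → miss, frames (33 85 51)
33 → hit
51 → hit
33 → hit
37 → miss, frames (33 85 51 37)
19 → miss, frames (33 85 51 37 19)
37 → hit
71 → miss, evict 85, frames (33 51 37 19 71)
19 → hit
33 → hit
71 → hit
Hits: 8.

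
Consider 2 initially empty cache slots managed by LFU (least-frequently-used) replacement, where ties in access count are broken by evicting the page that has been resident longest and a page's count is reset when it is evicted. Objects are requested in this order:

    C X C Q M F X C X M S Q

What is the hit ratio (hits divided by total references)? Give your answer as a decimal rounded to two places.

C: fault, frames (C)
X: fault, frames (C X)
C: hit
Q: fault, evict X, frames (C Q)
M: fault, evict Q, frames (C M)
F: fault, evict M, frames (C F)
X: fault, evict F, frames (C X)
C: hit
X: hit
M: fault, evict X, frames (C M)
S: fault, evict M, frames (C S)
Q: fault, evict S, frames (C Q)
Hits: 3 of 12 references → 3/12 = 0.2500.

0.25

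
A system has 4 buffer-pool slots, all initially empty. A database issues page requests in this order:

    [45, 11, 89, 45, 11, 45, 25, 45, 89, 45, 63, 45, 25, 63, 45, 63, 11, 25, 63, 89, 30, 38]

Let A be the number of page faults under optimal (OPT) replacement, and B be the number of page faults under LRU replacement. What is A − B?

-1

Under OPT: F F F . . . F . . . F . . . . . . . . F F F → 8 faults.
Under LRU: F F F . . . F . . . F . . . . . F . . F F F → 9 faults.
A − B = 8 − 9 = -1.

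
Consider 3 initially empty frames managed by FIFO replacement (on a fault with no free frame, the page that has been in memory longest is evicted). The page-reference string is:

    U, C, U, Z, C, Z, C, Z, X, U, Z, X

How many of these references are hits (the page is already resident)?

7

U: fault, frames {U}
C: fault, frames {U,C}
U: hit
Z: fault, frames {U,C,Z}
C: hit
Z: hit
C: hit
Z: hit
X: fault, evict U, frames {C,Z,X}
U: fault, evict C, frames {Z,X,U}
Z: hit
X: hit
Hits: 7.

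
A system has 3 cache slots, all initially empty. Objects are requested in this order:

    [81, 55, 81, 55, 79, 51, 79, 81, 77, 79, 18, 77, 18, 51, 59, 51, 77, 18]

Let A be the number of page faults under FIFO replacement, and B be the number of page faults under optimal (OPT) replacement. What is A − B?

4

Under FIFO: F F . . F F . F F F F . . F F . F F → 12 faults.
Under OPT: F F . . F F . . F . F . . . F . . F → 8 faults.
A − B = 12 − 8 = 4.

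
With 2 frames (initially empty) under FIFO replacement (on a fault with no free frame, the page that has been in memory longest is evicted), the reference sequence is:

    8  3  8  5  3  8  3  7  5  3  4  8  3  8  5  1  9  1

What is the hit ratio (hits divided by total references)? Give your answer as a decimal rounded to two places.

8 → fault, frames [8]
3 → fault, frames [8, 3]
8 → hit
5 → fault, evict 8, frames [3, 5]
3 → hit
8 → fault, evict 3, frames [5, 8]
3 → fault, evict 5, frames [8, 3]
7 → fault, evict 8, frames [3, 7]
5 → fault, evict 3, frames [7, 5]
3 → fault, evict 7, frames [5, 3]
4 → fault, evict 5, frames [3, 4]
8 → fault, evict 3, frames [4, 8]
3 → fault, evict 4, frames [8, 3]
8 → hit
5 → fault, evict 8, frames [3, 5]
1 → fault, evict 3, frames [5, 1]
9 → fault, evict 5, frames [1, 9]
1 → hit
Hits: 4 of 18 references → 4/18 = 0.2222.

0.22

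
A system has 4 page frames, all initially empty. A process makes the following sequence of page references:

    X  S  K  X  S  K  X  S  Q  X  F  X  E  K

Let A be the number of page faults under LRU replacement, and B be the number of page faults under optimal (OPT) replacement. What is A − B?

1

Under LRU: F F F . . . . . F . F . F F → 7 faults.
Under OPT: F F F . . . . . F . F . F . → 6 faults.
A − B = 7 − 6 = 1.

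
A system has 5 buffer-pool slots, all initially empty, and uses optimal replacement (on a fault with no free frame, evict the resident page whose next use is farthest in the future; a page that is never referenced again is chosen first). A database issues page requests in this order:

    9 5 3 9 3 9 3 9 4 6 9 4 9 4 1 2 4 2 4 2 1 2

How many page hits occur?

15

9 → miss, frames (9)
5 → miss, frames (9 5)
3 → miss, frames (9 5 3)
9 → hit
3 → hit
9 → hit
3 → hit
9 → hit
4 → miss, frames (9 5 3 4)
6 → miss, frames (9 5 3 4 6)
9 → hit
4 → hit
9 → hit
4 → hit
1 → miss, evict 6, frames (9 5 3 4 1)
2 → miss, evict 3, frames (9 5 4 1 2)
4 → hit
2 → hit
4 → hit
2 → hit
1 → hit
2 → hit
Hits: 15.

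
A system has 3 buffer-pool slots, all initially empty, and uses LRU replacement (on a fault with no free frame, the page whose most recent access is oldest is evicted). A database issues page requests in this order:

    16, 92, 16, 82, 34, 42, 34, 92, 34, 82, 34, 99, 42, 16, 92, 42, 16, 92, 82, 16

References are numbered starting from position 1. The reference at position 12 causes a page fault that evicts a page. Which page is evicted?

pos 1: 16: fault, frames [16]
pos 2: 92: fault, frames [16, 92]
pos 3: 16: hit
pos 4: 82: fault, frames [92, 16, 82]
pos 5: 34: fault, evict 92, frames [16, 82, 34]
pos 6: 42: fault, evict 16, frames [82, 34, 42]
pos 7: 34: hit
pos 8: 92: fault, evict 82, frames [42, 34, 92]
pos 9: 34: hit
pos 10: 82: fault, evict 42, frames [92, 34, 82]
pos 11: 34: hit
pos 12: 99: fault, evict 92, frames [82, 34, 99]
At position 12, page 92 is evicted.

92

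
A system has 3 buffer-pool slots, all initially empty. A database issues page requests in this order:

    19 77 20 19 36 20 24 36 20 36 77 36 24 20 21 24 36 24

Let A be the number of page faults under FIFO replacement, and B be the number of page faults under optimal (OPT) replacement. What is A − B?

2

Under FIFO: F F F . F . F . . . F . . F F F F . → 10 faults.
Under OPT: F F F . F . F . . . F . . F F . . . → 8 faults.
A − B = 10 − 8 = 2.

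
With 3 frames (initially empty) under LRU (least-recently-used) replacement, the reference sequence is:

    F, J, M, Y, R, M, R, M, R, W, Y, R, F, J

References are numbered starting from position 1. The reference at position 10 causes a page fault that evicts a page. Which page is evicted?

Y

pos 1: F: fault, frames [F]
pos 2: J: fault, frames [F, J]
pos 3: M: fault, frames [F, J, M]
pos 4: Y: fault, evict F, frames [J, M, Y]
pos 5: R: fault, evict J, frames [M, Y, R]
pos 6: M: hit
pos 7: R: hit
pos 8: M: hit
pos 9: R: hit
pos 10: W: fault, evict Y, frames [M, R, W]
At position 10, page Y is evicted.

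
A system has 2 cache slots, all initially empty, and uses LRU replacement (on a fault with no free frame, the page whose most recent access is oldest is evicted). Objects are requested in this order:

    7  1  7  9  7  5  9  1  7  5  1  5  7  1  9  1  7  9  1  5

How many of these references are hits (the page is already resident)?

7 -> fault, frames (7)
1 -> fault, frames (7 1)
7 -> hit
9 -> fault, evict 1, frames (7 9)
7 -> hit
5 -> fault, evict 9, frames (7 5)
9 -> fault, evict 7, frames (5 9)
1 -> fault, evict 5, frames (9 1)
7 -> fault, evict 9, frames (1 7)
5 -> fault, evict 1, frames (7 5)
1 -> fault, evict 7, frames (5 1)
5 -> hit
7 -> fault, evict 1, frames (5 7)
1 -> fault, evict 5, frames (7 1)
9 -> fault, evict 7, frames (1 9)
1 -> hit
7 -> fault, evict 9, frames (1 7)
9 -> fault, evict 1, frames (7 9)
1 -> fault, evict 7, frames (9 1)
5 -> fault, evict 9, frames (1 5)
Hits: 4.

4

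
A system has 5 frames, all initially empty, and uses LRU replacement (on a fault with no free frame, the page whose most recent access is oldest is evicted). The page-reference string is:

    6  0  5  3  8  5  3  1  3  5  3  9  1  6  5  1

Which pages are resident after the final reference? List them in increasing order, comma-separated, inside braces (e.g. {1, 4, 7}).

6 -> miss, frames [6]
0 -> miss, frames [6, 0]
5 -> miss, frames [6, 0, 5]
3 -> miss, frames [6, 0, 5, 3]
8 -> miss, frames [6, 0, 5, 3, 8]
5 -> hit
3 -> hit
1 -> miss, evict 6, frames [0, 8, 5, 3, 1]
3 -> hit
5 -> hit
3 -> hit
9 -> miss, evict 0, frames [8, 1, 5, 3, 9]
1 -> hit
6 -> miss, evict 8, frames [5, 3, 9, 1, 6]
5 -> hit
1 -> hit

{1, 3, 5, 6, 9}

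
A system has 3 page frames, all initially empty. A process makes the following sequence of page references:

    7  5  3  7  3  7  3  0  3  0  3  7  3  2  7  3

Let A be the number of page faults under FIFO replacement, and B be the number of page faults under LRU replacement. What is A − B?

2

Under FIFO: F F F . . . . F . . . F . F . F → 7 faults.
Under LRU: F F F . . . . F . . . . . F . . → 5 faults.
A − B = 7 − 5 = 2.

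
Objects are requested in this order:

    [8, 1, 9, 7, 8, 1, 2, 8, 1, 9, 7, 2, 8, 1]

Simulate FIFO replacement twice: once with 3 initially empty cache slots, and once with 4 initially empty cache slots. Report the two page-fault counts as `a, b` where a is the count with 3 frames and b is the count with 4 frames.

11, 12

3 frames: F F F F F F F . . F F . F F → 11 faults.
4 frames: F F F F . . F F F F F F F F → 12 faults.
12 > 11: adding a frame increased faults — Belady's anomaly.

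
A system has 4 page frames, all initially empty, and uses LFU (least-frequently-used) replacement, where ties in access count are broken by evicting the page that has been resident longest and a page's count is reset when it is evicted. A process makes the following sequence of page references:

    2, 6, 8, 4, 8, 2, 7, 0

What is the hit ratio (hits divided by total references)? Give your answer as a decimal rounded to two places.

2: miss, frames [2]
6: miss, frames [2, 6]
8: miss, frames [2, 6, 8]
4: miss, frames [2, 6, 8, 4]
8: hit
2: hit
7: miss, evict 6, frames [2, 8, 4, 7]
0: miss, evict 4, frames [2, 8, 7, 0]
Hits: 2 of 8 references → 2/8 = 0.2500.

0.25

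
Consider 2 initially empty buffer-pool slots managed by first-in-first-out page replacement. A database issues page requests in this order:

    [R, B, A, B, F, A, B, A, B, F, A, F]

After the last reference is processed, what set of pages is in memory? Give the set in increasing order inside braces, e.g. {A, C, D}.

{A, F}

R → fault, frames [R]
B → fault, frames [R, B]
A → fault, evict R, frames [B, A]
B → hit
F → fault, evict B, frames [A, F]
A → hit
B → fault, evict A, frames [F, B]
A → fault, evict F, frames [B, A]
B → hit
F → fault, evict B, frames [A, F]
A → hit
F → hit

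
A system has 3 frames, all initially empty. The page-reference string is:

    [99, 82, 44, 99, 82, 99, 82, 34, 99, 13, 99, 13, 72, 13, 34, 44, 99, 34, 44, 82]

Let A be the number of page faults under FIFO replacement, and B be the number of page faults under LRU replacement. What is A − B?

Under FIFO: F F F . . . . F F F . . F . F F F . . F → 11 faults.
Under LRU: F F F . . . . F . F . . F . F F F . . F → 10 faults.
A − B = 11 − 10 = 1.

1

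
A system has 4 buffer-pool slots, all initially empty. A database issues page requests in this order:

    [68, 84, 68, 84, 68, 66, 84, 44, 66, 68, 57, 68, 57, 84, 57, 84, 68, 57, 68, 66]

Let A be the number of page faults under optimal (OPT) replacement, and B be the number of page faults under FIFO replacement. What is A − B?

Under OPT: F F . . . F . F . . F . . . . . . . . . → 5 faults.
Under FIFO: F F . . . F . F . . F F . F . . . . . F → 8 faults.
A − B = 5 − 8 = -3.

-3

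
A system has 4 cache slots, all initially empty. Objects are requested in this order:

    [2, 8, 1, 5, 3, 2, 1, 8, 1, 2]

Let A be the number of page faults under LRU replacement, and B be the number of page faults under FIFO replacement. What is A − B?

-1

Under LRU: F F F F F F . F . . → 7 faults.
Under FIFO: F F F F F F . F F . → 8 faults.
A − B = 7 − 8 = -1.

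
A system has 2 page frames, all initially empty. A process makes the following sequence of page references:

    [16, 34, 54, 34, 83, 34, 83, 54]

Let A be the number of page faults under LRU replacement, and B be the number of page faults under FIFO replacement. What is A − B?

-1

Under LRU: F F F . F . . F → 5 faults.
Under FIFO: F F F . F F . F → 6 faults.
A − B = 5 − 6 = -1.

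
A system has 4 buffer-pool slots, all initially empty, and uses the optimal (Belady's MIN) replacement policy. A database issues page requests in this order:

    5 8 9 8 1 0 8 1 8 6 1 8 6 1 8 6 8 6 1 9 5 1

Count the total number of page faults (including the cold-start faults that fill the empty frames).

5 -> fault, frames {5}
8 -> fault, frames {5,8}
9 -> fault, frames {5,8,9}
8 -> hit
1 -> fault, frames {5,8,9,1}
0 -> fault, evict 5, frames {8,9,1,0}
8 -> hit
1 -> hit
8 -> hit
6 -> fault, evict 0, frames {8,9,1,6}
1 -> hit
8 -> hit
6 -> hit
1 -> hit
8 -> hit
6 -> hit
8 -> hit
6 -> hit
1 -> hit
9 -> hit
5 -> fault, evict 6, frames {8,9,1,5}
1 -> hit
Page faults: 7.

7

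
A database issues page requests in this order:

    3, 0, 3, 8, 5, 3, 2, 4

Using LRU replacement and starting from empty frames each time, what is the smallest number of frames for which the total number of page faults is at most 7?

2

f=1: 8 faults
f=2: 7 faults
f=3: 6 faults
f=4: 6 faults
f=5: 6 faults
f=6: 6 faults
Smallest f with faults ≤ 7 is 2.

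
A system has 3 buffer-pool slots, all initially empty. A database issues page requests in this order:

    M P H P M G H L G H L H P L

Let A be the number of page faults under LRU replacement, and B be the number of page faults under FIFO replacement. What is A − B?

Under LRU: F F F . . F F F . . . . F . → 7 faults.
Under FIFO: F F F . . F . F . . . . F . → 6 faults.
A − B = 7 − 6 = 1.

1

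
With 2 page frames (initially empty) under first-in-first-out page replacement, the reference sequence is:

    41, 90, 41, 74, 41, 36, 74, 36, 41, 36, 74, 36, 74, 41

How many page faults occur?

10

41: miss, frames {41}
90: miss, frames {41,90}
41: hit
74: miss, evict 41, frames {90,74}
41: miss, evict 90, frames {74,41}
36: miss, evict 74, frames {41,36}
74: miss, evict 41, frames {36,74}
36: hit
41: miss, evict 36, frames {74,41}
36: miss, evict 74, frames {41,36}
74: miss, evict 41, frames {36,74}
36: hit
74: hit
41: miss, evict 36, frames {74,41}
Page faults: 10.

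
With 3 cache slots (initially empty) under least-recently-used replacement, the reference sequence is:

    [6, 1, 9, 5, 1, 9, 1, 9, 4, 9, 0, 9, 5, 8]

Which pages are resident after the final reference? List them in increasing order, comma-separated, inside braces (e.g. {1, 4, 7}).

6 → miss, frames [6]
1 → miss, frames [6, 1]
9 → miss, frames [6, 1, 9]
5 → miss, evict 6, frames [1, 9, 5]
1 → hit
9 → hit
1 → hit
9 → hit
4 → miss, evict 5, frames [1, 9, 4]
9 → hit
0 → miss, evict 1, frames [4, 9, 0]
9 → hit
5 → miss, evict 4, frames [0, 9, 5]
8 → miss, evict 0, frames [9, 5, 8]

{5, 8, 9}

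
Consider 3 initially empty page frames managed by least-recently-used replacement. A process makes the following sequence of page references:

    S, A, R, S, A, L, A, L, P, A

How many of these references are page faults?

5

S → fault, frames [S]
A → fault, frames [S, A]
R → fault, frames [S, A, R]
S → hit
A → hit
L → fault, evict R, frames [S, A, L]
A → hit
L → hit
P → fault, evict S, frames [A, L, P]
A → hit
Page faults: 5.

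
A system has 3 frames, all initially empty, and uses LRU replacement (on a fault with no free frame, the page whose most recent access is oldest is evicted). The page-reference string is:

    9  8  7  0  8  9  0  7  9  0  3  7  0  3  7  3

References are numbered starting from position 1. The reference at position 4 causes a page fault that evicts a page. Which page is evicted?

pos 1: 9 -> miss, frames {9}
pos 2: 8 -> miss, frames {9,8}
pos 3: 7 -> miss, frames {9,8,7}
pos 4: 0 -> miss, evict 9, frames {8,7,0}
At position 4, page 9 is evicted.

9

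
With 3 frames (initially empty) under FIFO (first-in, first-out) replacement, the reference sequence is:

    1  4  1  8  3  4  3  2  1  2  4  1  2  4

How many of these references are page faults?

7

1 -> miss, frames (1)
4 -> miss, frames (1 4)
1 -> hit
8 -> miss, frames (1 4 8)
3 -> miss, evict 1, frames (4 8 3)
4 -> hit
3 -> hit
2 -> miss, evict 4, frames (8 3 2)
1 -> miss, evict 8, frames (3 2 1)
2 -> hit
4 -> miss, evict 3, frames (2 1 4)
1 -> hit
2 -> hit
4 -> hit
Page faults: 7.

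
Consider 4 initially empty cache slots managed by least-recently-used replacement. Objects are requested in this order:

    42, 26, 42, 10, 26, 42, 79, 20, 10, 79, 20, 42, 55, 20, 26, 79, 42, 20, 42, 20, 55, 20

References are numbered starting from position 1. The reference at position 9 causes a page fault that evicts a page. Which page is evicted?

26

pos 1: 42 -> fault, frames {42}
pos 2: 26 -> fault, frames {42,26}
pos 3: 42 -> hit
pos 4: 10 -> fault, frames {26,42,10}
pos 5: 26 -> hit
pos 6: 42 -> hit
pos 7: 79 -> fault, frames {10,26,42,79}
pos 8: 20 -> fault, evict 10, frames {26,42,79,20}
pos 9: 10 -> fault, evict 26, frames {42,79,20,10}
At position 9, page 26 is evicted.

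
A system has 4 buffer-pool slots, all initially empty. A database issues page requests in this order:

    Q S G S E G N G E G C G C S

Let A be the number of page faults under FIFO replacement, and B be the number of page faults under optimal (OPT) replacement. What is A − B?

Under FIFO: F F F . F . F . . . F . . F → 7 faults.
Under OPT: F F F . F . F . . . F . . . → 6 faults.
A − B = 7 − 6 = 1.

1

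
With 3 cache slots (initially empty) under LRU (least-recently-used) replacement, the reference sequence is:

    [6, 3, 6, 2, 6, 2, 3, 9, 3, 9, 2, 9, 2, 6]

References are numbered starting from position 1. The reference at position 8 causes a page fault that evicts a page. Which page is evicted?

pos 1: 6 -> miss, frames (6)
pos 2: 3 -> miss, frames (6 3)
pos 3: 6 -> hit
pos 4: 2 -> miss, frames (3 6 2)
pos 5: 6 -> hit
pos 6: 2 -> hit
pos 7: 3 -> hit
pos 8: 9 -> miss, evict 6, frames (2 3 9)
At position 8, page 6 is evicted.

6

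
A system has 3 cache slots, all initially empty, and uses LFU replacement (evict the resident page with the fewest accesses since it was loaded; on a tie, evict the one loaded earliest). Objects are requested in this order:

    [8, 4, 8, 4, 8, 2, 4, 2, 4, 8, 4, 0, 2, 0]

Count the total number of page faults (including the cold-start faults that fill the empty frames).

6

8 -> fault, frames (8)
4 -> fault, frames (8 4)
8 -> hit
4 -> hit
8 -> hit
2 -> fault, frames (8 4 2)
4 -> hit
2 -> hit
4 -> hit
8 -> hit
4 -> hit
0 -> fault, evict 2, frames (8 4 0)
2 -> fault, evict 0, frames (8 4 2)
0 -> fault, evict 2, frames (8 4 0)
Page faults: 6.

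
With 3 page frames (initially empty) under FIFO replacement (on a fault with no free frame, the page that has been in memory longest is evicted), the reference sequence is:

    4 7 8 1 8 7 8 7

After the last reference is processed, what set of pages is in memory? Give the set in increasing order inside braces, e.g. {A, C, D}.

{1, 7, 8}

4: fault, frames {4}
7: fault, frames {4,7}
8: fault, frames {4,7,8}
1: fault, evict 4, frames {7,8,1}
8: hit
7: hit
8: hit
7: hit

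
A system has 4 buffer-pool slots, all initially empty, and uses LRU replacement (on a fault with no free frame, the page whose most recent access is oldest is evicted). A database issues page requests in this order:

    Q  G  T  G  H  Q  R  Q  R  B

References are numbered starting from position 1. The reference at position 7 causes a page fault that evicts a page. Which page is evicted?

pos 1: Q: miss, frames {Q}
pos 2: G: miss, frames {Q,G}
pos 3: T: miss, frames {Q,G,T}
pos 4: G: hit
pos 5: H: miss, frames {Q,T,G,H}
pos 6: Q: hit
pos 7: R: miss, evict T, frames {G,H,Q,R}
At position 7, page T is evicted.

T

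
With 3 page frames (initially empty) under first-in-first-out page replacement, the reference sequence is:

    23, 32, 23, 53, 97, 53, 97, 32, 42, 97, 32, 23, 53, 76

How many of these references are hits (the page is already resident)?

23 → fault, frames (23)
32 → fault, frames (23 32)
23 → hit
53 → fault, frames (23 32 53)
97 → fault, evict 23, frames (32 53 97)
53 → hit
97 → hit
32 → hit
42 → fault, evict 32, frames (53 97 42)
97 → hit
32 → fault, evict 53, frames (97 42 32)
23 → fault, evict 97, frames (42 32 23)
53 → fault, evict 42, frames (32 23 53)
76 → fault, evict 32, frames (23 53 76)
Hits: 5.

5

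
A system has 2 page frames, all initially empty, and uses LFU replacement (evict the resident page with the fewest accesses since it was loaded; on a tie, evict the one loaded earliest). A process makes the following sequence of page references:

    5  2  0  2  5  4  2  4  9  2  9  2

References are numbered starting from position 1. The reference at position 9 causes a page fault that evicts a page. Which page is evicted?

pos 1: 5: miss, frames [5]
pos 2: 2: miss, frames [5, 2]
pos 3: 0: miss, evict 5, frames [2, 0]
pos 4: 2: hit
pos 5: 5: miss, evict 0, frames [2, 5]
pos 6: 4: miss, evict 5, frames [2, 4]
pos 7: 2: hit
pos 8: 4: hit
pos 9: 9: miss, evict 4, frames [2, 9]
At position 9, page 4 is evicted.

4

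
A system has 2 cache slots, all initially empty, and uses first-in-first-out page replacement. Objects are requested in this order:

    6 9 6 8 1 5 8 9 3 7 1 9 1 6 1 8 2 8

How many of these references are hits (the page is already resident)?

6: miss, frames (6)
9: miss, frames (6 9)
6: hit
8: miss, evict 6, frames (9 8)
1: miss, evict 9, frames (8 1)
5: miss, evict 8, frames (1 5)
8: miss, evict 1, frames (5 8)
9: miss, evict 5, frames (8 9)
3: miss, evict 8, frames (9 3)
7: miss, evict 9, frames (3 7)
1: miss, evict 3, frames (7 1)
9: miss, evict 7, frames (1 9)
1: hit
6: miss, evict 1, frames (9 6)
1: miss, evict 9, frames (6 1)
8: miss, evict 6, frames (1 8)
2: miss, evict 1, frames (8 2)
8: hit
Hits: 3.

3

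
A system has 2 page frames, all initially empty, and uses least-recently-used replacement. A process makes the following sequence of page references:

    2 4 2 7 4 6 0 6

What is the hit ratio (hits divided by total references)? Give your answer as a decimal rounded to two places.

2 → miss, frames [2]
4 → miss, frames [2, 4]
2 → hit
7 → miss, evict 4, frames [2, 7]
4 → miss, evict 2, frames [7, 4]
6 → miss, evict 7, frames [4, 6]
0 → miss, evict 4, frames [6, 0]
6 → hit
Hits: 2 of 8 references → 2/8 = 0.2500.

0.25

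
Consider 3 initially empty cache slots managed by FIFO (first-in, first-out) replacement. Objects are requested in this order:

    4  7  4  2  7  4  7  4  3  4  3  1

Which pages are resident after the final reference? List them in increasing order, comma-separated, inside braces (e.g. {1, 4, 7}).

{1, 3, 4}

4: fault, frames (4)
7: fault, frames (4 7)
4: hit
2: fault, frames (4 7 2)
7: hit
4: hit
7: hit
4: hit
3: fault, evict 4, frames (7 2 3)
4: fault, evict 7, frames (2 3 4)
3: hit
1: fault, evict 2, frames (3 4 1)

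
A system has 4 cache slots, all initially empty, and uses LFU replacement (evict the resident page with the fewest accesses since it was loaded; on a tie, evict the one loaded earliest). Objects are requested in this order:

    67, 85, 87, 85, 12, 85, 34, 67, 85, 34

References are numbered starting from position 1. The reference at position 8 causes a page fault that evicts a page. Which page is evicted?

pos 1: 67: miss, frames {67}
pos 2: 85: miss, frames {67,85}
pos 3: 87: miss, frames {67,85,87}
pos 4: 85: hit
pos 5: 12: miss, frames {67,85,87,12}
pos 6: 85: hit
pos 7: 34: miss, evict 67, frames {85,87,12,34}
pos 8: 67: miss, evict 87, frames {85,12,34,67}
At position 8, page 87 is evicted.

87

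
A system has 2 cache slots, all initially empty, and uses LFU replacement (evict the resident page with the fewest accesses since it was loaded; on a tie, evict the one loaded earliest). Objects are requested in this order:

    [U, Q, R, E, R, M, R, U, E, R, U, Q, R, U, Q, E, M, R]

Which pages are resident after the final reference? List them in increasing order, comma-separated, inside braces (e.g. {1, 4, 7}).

U -> miss, frames (U)
Q -> miss, frames (U Q)
R -> miss, evict U, frames (Q R)
E -> miss, evict Q, frames (R E)
R -> hit
M -> miss, evict E, frames (R M)
R -> hit
U -> miss, evict M, frames (R U)
E -> miss, evict U, frames (R E)
R -> hit
U -> miss, evict E, frames (R U)
Q -> miss, evict U, frames (R Q)
R -> hit
U -> miss, evict Q, frames (R U)
Q -> miss, evict U, frames (R Q)
E -> miss, evict Q, frames (R E)
M -> miss, evict E, frames (R M)
R -> hit

{M, R}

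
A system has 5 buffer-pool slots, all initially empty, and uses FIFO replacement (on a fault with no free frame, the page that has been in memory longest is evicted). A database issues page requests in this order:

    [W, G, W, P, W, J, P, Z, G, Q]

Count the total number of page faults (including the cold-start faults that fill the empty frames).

6

W -> miss, frames [W]
G -> miss, frames [W, G]
W -> hit
P -> miss, frames [W, G, P]
W -> hit
J -> miss, frames [W, G, P, J]
P -> hit
Z -> miss, frames [W, G, P, J, Z]
G -> hit
Q -> miss, evict W, frames [G, P, J, Z, Q]
Page faults: 6.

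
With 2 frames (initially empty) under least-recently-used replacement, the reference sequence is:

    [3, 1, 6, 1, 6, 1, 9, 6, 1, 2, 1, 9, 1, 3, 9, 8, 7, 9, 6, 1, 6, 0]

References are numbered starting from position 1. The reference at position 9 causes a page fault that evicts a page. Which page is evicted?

9

pos 1: 3: fault, frames [3]
pos 2: 1: fault, frames [3, 1]
pos 3: 6: fault, evict 3, frames [1, 6]
pos 4: 1: hit
pos 5: 6: hit
pos 6: 1: hit
pos 7: 9: fault, evict 6, frames [1, 9]
pos 8: 6: fault, evict 1, frames [9, 6]
pos 9: 1: fault, evict 9, frames [6, 1]
At position 9, page 9 is evicted.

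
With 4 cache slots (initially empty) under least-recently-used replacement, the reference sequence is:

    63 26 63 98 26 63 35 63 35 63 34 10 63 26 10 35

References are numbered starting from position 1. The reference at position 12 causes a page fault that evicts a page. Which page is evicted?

26

pos 1: 63 -> miss, frames {63}
pos 2: 26 -> miss, frames {63,26}
pos 3: 63 -> hit
pos 4: 98 -> miss, frames {26,63,98}
pos 5: 26 -> hit
pos 6: 63 -> hit
pos 7: 35 -> miss, frames {98,26,63,35}
pos 8: 63 -> hit
pos 9: 35 -> hit
pos 10: 63 -> hit
pos 11: 34 -> miss, evict 98, frames {26,35,63,34}
pos 12: 10 -> miss, evict 26, frames {35,63,34,10}
At position 12, page 26 is evicted.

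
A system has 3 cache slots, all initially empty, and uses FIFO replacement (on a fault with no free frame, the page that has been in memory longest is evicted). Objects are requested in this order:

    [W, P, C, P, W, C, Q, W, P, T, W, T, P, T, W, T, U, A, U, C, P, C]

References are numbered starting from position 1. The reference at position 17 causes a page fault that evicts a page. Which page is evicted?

W

pos 1: W → miss, frames (W)
pos 2: P → miss, frames (W P)
pos 3: C → miss, frames (W P C)
pos 4: P → hit
pos 5: W → hit
pos 6: C → hit
pos 7: Q → miss, evict W, frames (P C Q)
pos 8: W → miss, evict P, frames (C Q W)
pos 9: P → miss, evict C, frames (Q W P)
pos 10: T → miss, evict Q, frames (W P T)
pos 11: W → hit
pos 12: T → hit
pos 13: P → hit
pos 14: T → hit
pos 15: W → hit
pos 16: T → hit
pos 17: U → miss, evict W, frames (P T U)
At position 17, page W is evicted.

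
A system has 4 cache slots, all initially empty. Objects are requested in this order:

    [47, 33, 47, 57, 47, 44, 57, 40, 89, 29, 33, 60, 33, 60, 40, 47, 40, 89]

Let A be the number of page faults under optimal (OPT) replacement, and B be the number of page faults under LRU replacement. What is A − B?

Under OPT: F F . F . F . F F F . F . . . . . F → 9 faults.
Under LRU: F F . F . F . F F F F F . . F F . F → 12 faults.
A − B = 9 − 12 = -3.

-3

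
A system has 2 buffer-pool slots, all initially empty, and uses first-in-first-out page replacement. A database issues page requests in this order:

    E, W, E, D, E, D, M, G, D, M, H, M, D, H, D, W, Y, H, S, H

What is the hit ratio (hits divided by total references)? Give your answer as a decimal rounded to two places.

0.30

E -> miss, frames (E)
W -> miss, frames (E W)
E -> hit
D -> miss, evict E, frames (W D)
E -> miss, evict W, frames (D E)
D -> hit
M -> miss, evict D, frames (E M)
G -> miss, evict E, frames (M G)
D -> miss, evict M, frames (G D)
M -> miss, evict G, frames (D M)
H -> miss, evict D, frames (M H)
M -> hit
D -> miss, evict M, frames (H D)
H -> hit
D -> hit
W -> miss, evict H, frames (D W)
Y -> miss, evict D, frames (W Y)
H -> miss, evict W, frames (Y H)
S -> miss, evict Y, frames (H S)
H -> hit
Hits: 6 of 20 references → 6/20 = 0.3000.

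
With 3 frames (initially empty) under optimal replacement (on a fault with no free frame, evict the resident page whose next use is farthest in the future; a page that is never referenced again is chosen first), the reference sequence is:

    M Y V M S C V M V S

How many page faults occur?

6

M → fault, frames {M}
Y → fault, frames {M,Y}
V → fault, frames {M,Y,V}
M → hit
S → fault, evict Y, frames {M,V,S}
C → fault, evict S, frames {M,V,C}
V → hit
M → hit
V → hit
S → fault, evict C, frames {M,V,S}
Page faults: 6.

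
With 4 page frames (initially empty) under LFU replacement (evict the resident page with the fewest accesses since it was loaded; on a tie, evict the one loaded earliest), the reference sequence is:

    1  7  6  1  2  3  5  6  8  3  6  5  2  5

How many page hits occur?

3

1 → fault, frames [1]
7 → fault, frames [1, 7]
6 → fault, frames [1, 7, 6]
1 → hit
2 → fault, frames [1, 7, 6, 2]
3 → fault, evict 7, frames [1, 6, 2, 3]
5 → fault, evict 6, frames [1, 2, 3, 5]
6 → fault, evict 2, frames [1, 3, 5, 6]
8 → fault, evict 3, frames [1, 5, 6, 8]
3 → fault, evict 5, frames [1, 6, 8, 3]
6 → hit
5 → fault, evict 8, frames [1, 6, 3, 5]
2 → fault, evict 3, frames [1, 6, 5, 2]
5 → hit
Hits: 3.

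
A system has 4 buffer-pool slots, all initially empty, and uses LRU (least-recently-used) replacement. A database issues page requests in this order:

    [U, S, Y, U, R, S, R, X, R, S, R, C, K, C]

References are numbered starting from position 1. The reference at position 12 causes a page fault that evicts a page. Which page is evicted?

pos 1: U: fault, frames [U]
pos 2: S: fault, frames [U, S]
pos 3: Y: fault, frames [U, S, Y]
pos 4: U: hit
pos 5: R: fault, frames [S, Y, U, R]
pos 6: S: hit
pos 7: R: hit
pos 8: X: fault, evict Y, frames [U, S, R, X]
pos 9: R: hit
pos 10: S: hit
pos 11: R: hit
pos 12: C: fault, evict U, frames [X, S, R, C]
At position 12, page U is evicted.

U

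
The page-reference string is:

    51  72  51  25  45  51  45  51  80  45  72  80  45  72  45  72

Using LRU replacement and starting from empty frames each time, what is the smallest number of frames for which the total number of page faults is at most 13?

f=1: 16 faults
f=2: 11 faults
f=3: 6 faults
f=4: 6 faults
f=5: 5 faults
Smallest f with faults ≤ 13 is 2.

2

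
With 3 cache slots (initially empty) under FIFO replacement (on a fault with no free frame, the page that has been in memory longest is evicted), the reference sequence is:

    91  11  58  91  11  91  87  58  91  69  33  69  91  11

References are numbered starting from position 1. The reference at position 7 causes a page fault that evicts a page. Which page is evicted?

91

pos 1: 91 -> miss, frames {91}
pos 2: 11 -> miss, frames {91,11}
pos 3: 58 -> miss, frames {91,11,58}
pos 4: 91 -> hit
pos 5: 11 -> hit
pos 6: 91 -> hit
pos 7: 87 -> miss, evict 91, frames {11,58,87}
At position 7, page 91 is evicted.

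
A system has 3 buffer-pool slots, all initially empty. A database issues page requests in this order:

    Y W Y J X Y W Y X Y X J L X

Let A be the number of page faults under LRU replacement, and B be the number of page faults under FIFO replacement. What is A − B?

-2

Under LRU: F F . F F . F . . . . F F . → 7 faults.
Under FIFO: F F . F F F F . . . . F F F → 9 faults.
A − B = 7 − 9 = -2.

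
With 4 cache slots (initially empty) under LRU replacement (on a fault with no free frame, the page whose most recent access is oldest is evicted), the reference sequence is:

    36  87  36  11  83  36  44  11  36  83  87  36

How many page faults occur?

6

36 -> fault, frames {36}
87 -> fault, frames {36,87}
36 -> hit
11 -> fault, frames {87,36,11}
83 -> fault, frames {87,36,11,83}
36 -> hit
44 -> fault, evict 87, frames {11,83,36,44}
11 -> hit
36 -> hit
83 -> hit
87 -> fault, evict 44, frames {11,36,83,87}
36 -> hit
Page faults: 6.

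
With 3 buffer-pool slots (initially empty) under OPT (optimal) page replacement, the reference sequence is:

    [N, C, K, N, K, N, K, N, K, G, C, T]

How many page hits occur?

N → miss, frames [N]
C → miss, frames [N, C]
K → miss, frames [N, C, K]
N → hit
K → hit
N → hit
K → hit
N → hit
K → hit
G → miss, evict K, frames [N, C, G]
C → hit
T → miss, evict G, frames [N, C, T]
Hits: 7.

7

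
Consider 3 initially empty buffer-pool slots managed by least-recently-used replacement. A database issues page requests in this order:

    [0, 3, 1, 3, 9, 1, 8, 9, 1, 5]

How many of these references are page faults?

6

0 -> miss, frames [0]
3 -> miss, frames [0, 3]
1 -> miss, frames [0, 3, 1]
3 -> hit
9 -> miss, evict 0, frames [1, 3, 9]
1 -> hit
8 -> miss, evict 3, frames [9, 1, 8]
9 -> hit
1 -> hit
5 -> miss, evict 8, frames [9, 1, 5]
Page faults: 6.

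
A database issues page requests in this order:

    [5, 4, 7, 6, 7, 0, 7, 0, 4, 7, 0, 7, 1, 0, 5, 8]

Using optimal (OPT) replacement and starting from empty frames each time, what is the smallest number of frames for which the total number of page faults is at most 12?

f=1: 16 faults
f=2: 10 faults
f=3: 8 faults
f=4: 7 faults
f=5: 7 faults
f=6: 7 faults
f=7: 7 faults
Smallest f with faults ≤ 12 is 2.

2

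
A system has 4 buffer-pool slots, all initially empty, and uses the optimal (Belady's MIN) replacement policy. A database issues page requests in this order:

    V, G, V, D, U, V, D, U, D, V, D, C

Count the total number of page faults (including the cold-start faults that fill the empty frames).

5

V -> miss, frames [V]
G -> miss, frames [V, G]
V -> hit
D -> miss, frames [V, G, D]
U -> miss, frames [V, G, D, U]
V -> hit
D -> hit
U -> hit
D -> hit
V -> hit
D -> hit
C -> miss, evict U, frames [V, G, D, C]
Page faults: 5.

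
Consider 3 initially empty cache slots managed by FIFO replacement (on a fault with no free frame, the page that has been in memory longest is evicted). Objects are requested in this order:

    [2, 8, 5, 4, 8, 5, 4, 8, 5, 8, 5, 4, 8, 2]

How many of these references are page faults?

2 → fault, frames (2)
8 → fault, frames (2 8)
5 → fault, frames (2 8 5)
4 → fault, evict 2, frames (8 5 4)
8 → hit
5 → hit
4 → hit
8 → hit
5 → hit
8 → hit
5 → hit
4 → hit
8 → hit
2 → fault, evict 8, frames (5 4 2)
Page faults: 5.

5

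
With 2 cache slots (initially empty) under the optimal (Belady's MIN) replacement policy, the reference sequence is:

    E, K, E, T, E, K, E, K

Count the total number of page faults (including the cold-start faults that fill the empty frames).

4

E: fault, frames (E)
K: fault, frames (E K)
E: hit
T: fault, evict K, frames (E T)
E: hit
K: fault, evict T, frames (E K)
E: hit
K: hit
Page faults: 4.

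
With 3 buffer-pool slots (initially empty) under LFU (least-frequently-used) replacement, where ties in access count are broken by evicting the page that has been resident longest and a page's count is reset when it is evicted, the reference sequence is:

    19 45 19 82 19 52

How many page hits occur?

2

19: fault, frames (19)
45: fault, frames (19 45)
19: hit
82: fault, frames (19 45 82)
19: hit
52: fault, evict 45, frames (19 82 52)
Hits: 2.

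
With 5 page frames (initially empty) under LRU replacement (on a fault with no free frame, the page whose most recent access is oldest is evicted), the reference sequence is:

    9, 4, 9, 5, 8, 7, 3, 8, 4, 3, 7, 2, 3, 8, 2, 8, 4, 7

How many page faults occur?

9: miss, frames (9)
4: miss, frames (9 4)
9: hit
5: miss, frames (4 9 5)
8: miss, frames (4 9 5 8)
7: miss, frames (4 9 5 8 7)
3: miss, evict 4, frames (9 5 8 7 3)
8: hit
4: miss, evict 9, frames (5 7 3 8 4)
3: hit
7: hit
2: miss, evict 5, frames (8 4 3 7 2)
3: hit
8: hit
2: hit
8: hit
4: hit
7: hit
Page faults: 8.

8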